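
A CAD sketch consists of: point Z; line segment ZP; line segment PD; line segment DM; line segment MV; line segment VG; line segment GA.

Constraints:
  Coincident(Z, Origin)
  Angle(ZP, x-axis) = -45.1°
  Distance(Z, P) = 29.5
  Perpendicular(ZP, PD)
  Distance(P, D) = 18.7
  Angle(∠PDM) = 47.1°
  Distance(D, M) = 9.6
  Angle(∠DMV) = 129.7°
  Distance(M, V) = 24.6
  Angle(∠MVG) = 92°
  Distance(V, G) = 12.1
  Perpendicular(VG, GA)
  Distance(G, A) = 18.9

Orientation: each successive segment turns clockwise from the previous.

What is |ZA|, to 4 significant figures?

36.18

Z is at the origin; ZP runs at -45.1° with length 29.5, so P = (20.82, -20.90). ZP is perpendicular to PD, so PD runs at -135.1°; with |PD| = 18.7, D = (7.577, -34.10). ∠PDM = 47.1° gives DM at 92.00° from the x-axis; with |DM| = 9.6, M = (7.242, -24.50). ∠DMV = 129.7° gives MV at 41.70° from the x-axis; with |MV| = 24.6, V = (25.61, -8.137). ∠MVG = 92.0° gives VG at -46.30° from the x-axis; with |VG| = 12.1, G = (33.97, -16.88). The perpendicularity gives GA at right angles to VG, so GA runs at -136.3°; with |GA| = 18.9, A = (20.31, -29.94). Then |ZA| = |A − Z| = 36.18.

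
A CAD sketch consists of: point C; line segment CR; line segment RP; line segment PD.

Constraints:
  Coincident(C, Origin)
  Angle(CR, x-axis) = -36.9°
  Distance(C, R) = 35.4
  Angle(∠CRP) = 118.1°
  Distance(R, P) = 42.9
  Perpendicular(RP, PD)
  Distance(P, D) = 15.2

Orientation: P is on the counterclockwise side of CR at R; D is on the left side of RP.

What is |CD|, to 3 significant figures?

61.7

C is at the origin; CR runs at -36.9° with length 35.4, so R = 35.4·(cos -36.9°, sin -36.9°) = (28.3, -21.3). ∠CRP = 118.1°, so RP runs at -36.9° + (180° − 118.1°) = 25.0° from the x-axis; with |RP| = 42.9, P = R + 42.9·(cos 25.0°, sin 25.0°) = (67.2, -3.12). RP is perpendicular to PD; with |PD| = 15.2 on the left of RP, D = P + 15.2·(-0.423, 0.906) = (60.8, 10.7). Then |CD| = |D − C| = 61.7.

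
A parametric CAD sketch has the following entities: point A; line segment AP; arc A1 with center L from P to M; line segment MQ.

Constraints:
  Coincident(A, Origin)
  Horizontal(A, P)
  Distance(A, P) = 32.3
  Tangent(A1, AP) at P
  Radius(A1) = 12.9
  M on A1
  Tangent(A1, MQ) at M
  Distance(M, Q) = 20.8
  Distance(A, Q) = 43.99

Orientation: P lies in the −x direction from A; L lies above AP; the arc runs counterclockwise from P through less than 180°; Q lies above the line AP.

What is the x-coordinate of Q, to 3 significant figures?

-24.9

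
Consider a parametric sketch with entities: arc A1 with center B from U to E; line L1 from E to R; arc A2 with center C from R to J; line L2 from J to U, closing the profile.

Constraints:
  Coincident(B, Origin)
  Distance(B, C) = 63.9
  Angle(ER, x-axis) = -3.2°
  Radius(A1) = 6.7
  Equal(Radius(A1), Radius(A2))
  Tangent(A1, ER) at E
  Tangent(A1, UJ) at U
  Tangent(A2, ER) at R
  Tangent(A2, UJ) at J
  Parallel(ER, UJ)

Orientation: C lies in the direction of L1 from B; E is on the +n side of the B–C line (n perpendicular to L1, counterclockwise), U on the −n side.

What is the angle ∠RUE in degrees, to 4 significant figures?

78.16°

The slot axis is L1's direction at -3.2°, so u = (cos -3.2°, sin -3.2°) = (0.9984, -0.05582) and n = (−sin -3.2°, cos -3.2°) = (0.05582, 0.9984). B is at the origin and C lies 63.9 along u from B, so C = 63.9·u = (63.80, -3.567). Tangency of A1 to both parallel lines with radius 6.7 puts E and U at B ± 6.7·n: E = (0.3740, 6.690), U = (-0.3740, -6.690). Equal radii place R and J the same way about C: R = C + 6.7·n = (64.17, 3.123), J = C − 6.7·n = (63.43, -10.26). Then cos ∠RUE = UR·UE / (|UR||UE|), giving 78.16°.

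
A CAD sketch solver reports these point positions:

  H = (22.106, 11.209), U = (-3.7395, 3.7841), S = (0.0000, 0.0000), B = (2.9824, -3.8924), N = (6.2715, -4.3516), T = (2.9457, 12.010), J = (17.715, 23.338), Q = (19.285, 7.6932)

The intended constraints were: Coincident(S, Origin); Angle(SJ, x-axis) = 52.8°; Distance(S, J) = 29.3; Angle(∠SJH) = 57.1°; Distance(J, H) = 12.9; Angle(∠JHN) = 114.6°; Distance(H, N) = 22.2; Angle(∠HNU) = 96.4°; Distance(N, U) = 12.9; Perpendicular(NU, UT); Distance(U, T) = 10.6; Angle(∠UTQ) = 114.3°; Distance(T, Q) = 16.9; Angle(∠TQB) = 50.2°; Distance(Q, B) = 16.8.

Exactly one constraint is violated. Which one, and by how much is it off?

Distance(Q, B) = 16.8 — off by 3.20.

S = (0.00, 0.00) ✓; SJ at 52.80° ✓; |SJ| = 29.30 ✓; ∠SJH = 57.10° ✓; |JH| = 12.90 ✓; ∠JHN = 114.6° ✓; |HN| = 22.20 ✓; ∠HNU = 96.40° ✓; |NU| = 12.90 ✓; ∠(NU, UT) = 90.00° ✓; |UT| = 10.60 ✓; ∠UTQ = 114.3° ✓; |TQ| = 16.90 ✓; ∠TQB = 50.20° ✓; |QB| = 20.00 ✗.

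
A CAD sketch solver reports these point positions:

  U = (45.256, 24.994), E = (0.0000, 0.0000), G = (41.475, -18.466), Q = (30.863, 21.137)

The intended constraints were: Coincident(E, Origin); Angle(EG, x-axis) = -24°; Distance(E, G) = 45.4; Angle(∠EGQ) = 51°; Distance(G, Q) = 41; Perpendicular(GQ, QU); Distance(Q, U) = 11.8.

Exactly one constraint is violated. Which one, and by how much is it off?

Distance(Q, U) = 11.8 — off by 3.10.

E = (0.00, 0.00) ✓; EG at -24.00° ✓; |EG| = 45.40 ✓; ∠EGQ = 51.00° ✓; |GQ| = 41.00 ✓; ∠(GQ, QU) = 90.00° ✓; |QU| = 14.90 ✗.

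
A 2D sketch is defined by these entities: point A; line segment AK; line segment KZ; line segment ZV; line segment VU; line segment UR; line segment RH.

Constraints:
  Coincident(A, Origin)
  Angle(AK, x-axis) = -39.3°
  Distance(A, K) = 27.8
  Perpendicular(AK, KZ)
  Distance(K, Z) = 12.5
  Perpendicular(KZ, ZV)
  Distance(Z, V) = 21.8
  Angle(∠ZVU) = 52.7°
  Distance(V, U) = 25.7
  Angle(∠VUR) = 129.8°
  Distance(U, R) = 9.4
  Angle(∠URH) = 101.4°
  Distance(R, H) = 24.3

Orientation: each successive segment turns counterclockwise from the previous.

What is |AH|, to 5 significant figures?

39.831

A is at the origin; AK runs at -39.3° with length 27.8, so K = (21.513, -17.608). AK is perpendicular to KZ, so KZ runs at 50.700°; with |KZ| = 12.5, Z = (29.430, -7.9350). KZ is perpendicular to ZV, so ZV runs at 140.70°; with |ZV| = 21.8, V = (12.560, 5.8727). ∠ZVU = 52.7° gives VU at -92.000° from the x-axis; with |VU| = 25.7, U = (11.663, -19.812). ∠VUR = 129.8° gives UR at -41.800° from the x-axis; with |UR| = 9.4, R = (18.671, -26.077). ∠URH = 101.4° gives RH at 36.800° from the x-axis; with |RH| = 24.3, H = (38.129, -11.521). Then |AH| = |H − A| = 39.831.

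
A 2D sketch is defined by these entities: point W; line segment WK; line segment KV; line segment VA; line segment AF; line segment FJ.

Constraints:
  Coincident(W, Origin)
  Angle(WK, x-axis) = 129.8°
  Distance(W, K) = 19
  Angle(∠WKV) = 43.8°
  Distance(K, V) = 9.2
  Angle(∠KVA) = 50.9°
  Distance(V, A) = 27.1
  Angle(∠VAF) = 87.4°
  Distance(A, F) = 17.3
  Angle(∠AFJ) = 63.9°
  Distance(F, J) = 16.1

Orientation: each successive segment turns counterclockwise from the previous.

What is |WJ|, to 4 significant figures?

21.89

W is at the origin; WK runs at 129.8° with length 19.0, so K = (-12.16, 14.60). ∠WKV = 43.8° gives KV at -94.00° from the x-axis; with |KV| = 9.2, V = (-12.80, 5.420). ∠KVA = 50.9° gives VA at 35.10° from the x-axis; with |VA| = 27.1, A = (9.368, 21.00). ∠VAF = 87.4° gives AF at 127.7° from the x-axis; with |AF| = 17.3, F = (-1.211, 34.69). ∠AFJ = 63.9° gives FJ at -116.2° from the x-axis; with |FJ| = 16.1, J = (-8.320, 20.24). Then |WJ| = |J − W| = 21.89.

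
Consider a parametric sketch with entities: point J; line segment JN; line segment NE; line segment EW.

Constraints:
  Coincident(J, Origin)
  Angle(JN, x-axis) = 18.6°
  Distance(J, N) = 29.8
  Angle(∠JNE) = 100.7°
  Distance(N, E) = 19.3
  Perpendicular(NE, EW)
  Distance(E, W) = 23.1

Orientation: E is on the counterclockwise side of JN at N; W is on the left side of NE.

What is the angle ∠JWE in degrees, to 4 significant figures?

104.0°

J is at the origin; JN runs at 18.6° with length 29.8, so N = 29.8·(cos 18.6°, sin 18.6°) = (28.24, 9.505). ∠JNE = 100.7°, so NE runs at 18.6° + (180° − 100.7°) = 97.90° from the x-axis; with |NE| = 19.3, E = N + 19.3·(cos 97.90°, sin 97.90°) = (25.59, 28.62). NE is perpendicular to EW; with |EW| = 23.1 on the left of NE, W = E + 23.1·(-0.9905, -0.1374) = (2.710, 25.45). Then cos ∠JWE = WJ·WE / (|WJ||WE|), giving 104.0°.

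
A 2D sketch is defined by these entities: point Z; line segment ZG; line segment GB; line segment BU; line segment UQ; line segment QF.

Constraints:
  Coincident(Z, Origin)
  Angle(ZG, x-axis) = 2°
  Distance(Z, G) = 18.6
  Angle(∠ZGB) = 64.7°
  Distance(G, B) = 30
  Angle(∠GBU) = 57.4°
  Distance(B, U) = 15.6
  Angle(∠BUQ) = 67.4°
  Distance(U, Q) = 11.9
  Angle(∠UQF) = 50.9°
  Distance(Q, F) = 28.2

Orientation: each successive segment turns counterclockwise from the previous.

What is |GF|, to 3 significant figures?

43.3

∠BUQ = 67.4° gives UQ at -7.50° from the x-axis; with |UQ| = 11.9, Q = (8.80, 12.3). ∠UQF = 50.9° gives QF at 122° from the x-axis; with |QF| = 28.2, F = (-5.97, 36.3). Then |GF| = |F − G| = 43.3.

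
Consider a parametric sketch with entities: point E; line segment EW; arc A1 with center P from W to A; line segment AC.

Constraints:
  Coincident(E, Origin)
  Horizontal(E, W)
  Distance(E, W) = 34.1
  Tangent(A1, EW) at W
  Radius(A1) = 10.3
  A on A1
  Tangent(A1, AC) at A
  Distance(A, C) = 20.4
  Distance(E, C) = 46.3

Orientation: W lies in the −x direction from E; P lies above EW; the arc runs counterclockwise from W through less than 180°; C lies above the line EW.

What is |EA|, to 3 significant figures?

28.4

Checks: E = (0.00, 0.00) ✓; ∠(PW, WE) = 90.00° ✓; |PW| = 10.30 ✓; |PA| = 10.30 ✓; ∠(PA, AC) = 90.00° ✓; |AC| = 20.40 ✓; |EC| = 46.30 ✓.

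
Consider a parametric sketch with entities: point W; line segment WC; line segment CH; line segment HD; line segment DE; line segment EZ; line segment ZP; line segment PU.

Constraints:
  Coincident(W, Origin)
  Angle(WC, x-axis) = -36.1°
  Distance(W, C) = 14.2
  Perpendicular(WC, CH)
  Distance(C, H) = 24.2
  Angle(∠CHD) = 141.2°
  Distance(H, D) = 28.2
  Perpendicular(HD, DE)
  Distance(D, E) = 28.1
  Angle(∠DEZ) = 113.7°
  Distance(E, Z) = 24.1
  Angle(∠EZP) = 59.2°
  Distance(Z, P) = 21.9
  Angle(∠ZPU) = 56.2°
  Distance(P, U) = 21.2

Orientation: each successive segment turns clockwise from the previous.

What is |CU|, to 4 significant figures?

46.15

∠EZP = 59.2° gives ZP at -82.00° from the x-axis; with |ZP| = 21.9, P = (-15.50, -14.72). ∠ZPU = 56.2° gives PU at 154.2° from the x-axis; with |PU| = 21.2, U = (-34.59, -5.495). Then |CU| = |U − C| = 46.15.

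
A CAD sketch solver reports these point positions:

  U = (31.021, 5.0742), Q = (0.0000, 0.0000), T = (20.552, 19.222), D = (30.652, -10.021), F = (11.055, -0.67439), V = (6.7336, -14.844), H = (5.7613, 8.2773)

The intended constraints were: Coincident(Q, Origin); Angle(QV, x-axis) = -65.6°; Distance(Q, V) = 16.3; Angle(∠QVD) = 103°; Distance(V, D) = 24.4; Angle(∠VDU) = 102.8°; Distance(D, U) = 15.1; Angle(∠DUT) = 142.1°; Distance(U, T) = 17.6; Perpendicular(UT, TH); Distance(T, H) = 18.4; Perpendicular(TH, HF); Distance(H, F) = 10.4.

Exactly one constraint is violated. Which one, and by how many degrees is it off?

Perpendicular(TH, HF) — off by 5.90°.

Q = (0.00, 0.00) ✓; QV at -65.60° ✓; |QV| = 16.30 ✓; ∠QVD = 103.0° ✓; |VD| = 24.40 ✓; ∠VDU = 102.8° ✓; |DU| = 15.10 ✓; ∠DUT = 142.1° ✓; |UT| = 17.60 ✓; ∠(UT, TH) = 90.00° ✓; |TH| = 18.40 ✓; ∠(TH, HF) = 84.10° ✗; |HF| = 10.40 ✓.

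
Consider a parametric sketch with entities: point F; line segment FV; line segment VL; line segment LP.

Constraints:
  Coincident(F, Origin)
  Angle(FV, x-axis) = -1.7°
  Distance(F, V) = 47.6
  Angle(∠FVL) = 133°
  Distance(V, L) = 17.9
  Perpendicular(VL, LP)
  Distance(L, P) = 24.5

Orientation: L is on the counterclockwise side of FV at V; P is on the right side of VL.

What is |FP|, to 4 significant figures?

77.81

∠FVL = 133.0°, so VL runs at -1.7° + (180° − 133.0°) = 45.30° from the x-axis; with |VL| = 17.9, L = V + 17.9·(cos 45.30°, sin 45.30°) = (60.17, 11.31). The perpendicularity gives LP at right angles to VL; with |LP| = 24.5 on the right of VL, P = L + 24.5·(0.7108, -0.7034) = (77.58, -5.922). Then |FP| = |P − F| = 77.81.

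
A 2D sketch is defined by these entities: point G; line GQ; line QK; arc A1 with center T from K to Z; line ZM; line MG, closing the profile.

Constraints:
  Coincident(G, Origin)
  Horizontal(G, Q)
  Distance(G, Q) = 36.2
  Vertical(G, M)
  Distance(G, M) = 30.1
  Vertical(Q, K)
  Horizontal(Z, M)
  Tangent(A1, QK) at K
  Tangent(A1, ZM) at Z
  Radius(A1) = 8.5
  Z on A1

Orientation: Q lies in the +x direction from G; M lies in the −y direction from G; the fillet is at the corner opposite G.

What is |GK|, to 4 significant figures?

42.15

G is at the origin; GQ is horizontal with |GQ| = 36.2 and Q on the +x side, so Q = (36.20, 0.000). G and M share the same x with |GM| = 30.1 and M on the −y side, so M = (0.000, -30.10). The virtual corner opposite G is at (36.20, -30.10). Tangency of A1 to QK means the radius TK is perpendicular to QK and A1 meets ZM tangentially, so TZ is at right angles to ZM, with radius 8.5, so the center T sits 8.5 in from both sides at T = (27.70, -21.60). That places the tangent points at K = (36.20, -21.60) on QK and Z = (27.70, -30.10) on ZM. Then |GK| = |K − G| = 42.15.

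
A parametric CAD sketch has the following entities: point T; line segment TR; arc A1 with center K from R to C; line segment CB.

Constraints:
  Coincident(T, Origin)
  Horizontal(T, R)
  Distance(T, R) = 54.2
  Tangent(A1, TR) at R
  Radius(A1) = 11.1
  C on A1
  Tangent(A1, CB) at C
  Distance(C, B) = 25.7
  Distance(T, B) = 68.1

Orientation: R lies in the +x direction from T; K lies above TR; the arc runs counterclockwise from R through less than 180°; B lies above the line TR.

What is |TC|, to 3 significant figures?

66.3

Checks: T = (0.00, 0.00) ✓; |KC| = 11.10 ✓; ∠(KC, CB) = 90.00° ✓; |CB| = 25.70 ✓; |TB| = 68.10 ✓.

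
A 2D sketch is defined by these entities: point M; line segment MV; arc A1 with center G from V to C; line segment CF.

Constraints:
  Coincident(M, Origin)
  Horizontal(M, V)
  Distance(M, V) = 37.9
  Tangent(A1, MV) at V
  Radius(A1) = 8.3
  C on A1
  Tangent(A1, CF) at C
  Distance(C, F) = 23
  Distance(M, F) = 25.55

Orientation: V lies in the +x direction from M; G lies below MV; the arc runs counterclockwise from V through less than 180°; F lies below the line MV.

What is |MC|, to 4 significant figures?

31.88

Checks: M = (0.00, 0.00) ✓; |GC| = 8.300 ✓; ∠(GC, CF) = 90.00° ✓; |CF| = 23.00 ✓; |MF| = 25.55 ✓.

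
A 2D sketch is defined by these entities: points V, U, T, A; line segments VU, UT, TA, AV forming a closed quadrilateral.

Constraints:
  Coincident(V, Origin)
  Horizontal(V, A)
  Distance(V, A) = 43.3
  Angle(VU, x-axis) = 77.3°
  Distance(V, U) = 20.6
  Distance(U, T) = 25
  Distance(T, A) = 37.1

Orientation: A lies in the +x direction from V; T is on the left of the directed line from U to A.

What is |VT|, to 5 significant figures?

41.909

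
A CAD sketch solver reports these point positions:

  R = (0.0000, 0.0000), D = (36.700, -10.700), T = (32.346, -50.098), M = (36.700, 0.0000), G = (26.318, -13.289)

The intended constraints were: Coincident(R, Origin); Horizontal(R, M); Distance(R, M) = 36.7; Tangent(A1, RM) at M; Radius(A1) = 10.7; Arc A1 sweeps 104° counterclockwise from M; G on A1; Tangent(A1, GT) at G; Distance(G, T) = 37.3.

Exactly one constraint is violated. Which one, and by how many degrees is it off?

Tangent(A1, GT) at G — off by 4.70°.

R = (0.00, 0.00) ✓; R.y = 0.00, M.y = 0.00 ✓; |RM| = 36.70 ✓; ∠(DM, MR) = 90.00° ✓; |DM| = 10.70 ✓; bearing(D→G) − bearing(D→M) = 104.0° ✓; |DG| = 10.70 ✓; ∠(DG, GT) = 94.70° ✗; |GT| = 37.30 ✓.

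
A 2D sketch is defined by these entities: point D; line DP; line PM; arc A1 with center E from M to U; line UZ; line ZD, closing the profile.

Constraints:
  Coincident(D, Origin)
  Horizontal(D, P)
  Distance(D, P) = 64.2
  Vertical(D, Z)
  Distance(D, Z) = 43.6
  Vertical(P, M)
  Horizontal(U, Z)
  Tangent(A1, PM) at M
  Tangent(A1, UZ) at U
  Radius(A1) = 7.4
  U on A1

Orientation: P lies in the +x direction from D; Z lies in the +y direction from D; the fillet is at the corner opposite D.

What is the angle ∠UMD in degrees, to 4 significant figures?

74.42°

The virtual corner opposite D is at (64.20, 43.60). Tangency of A1 to PM means the radius EM is perpendicular to PM and A1 meets UZ tangentially, so EU is at right angles to UZ, with radius 7.4, so the center E sits 7.4 in from both sides at E = (56.80, 36.20). That places the tangent points at M = (64.20, 36.20) on PM and U = (56.80, 43.60) on UZ. Then cos ∠UMD = MU·MD / (|MU||MD|), giving 74.42°.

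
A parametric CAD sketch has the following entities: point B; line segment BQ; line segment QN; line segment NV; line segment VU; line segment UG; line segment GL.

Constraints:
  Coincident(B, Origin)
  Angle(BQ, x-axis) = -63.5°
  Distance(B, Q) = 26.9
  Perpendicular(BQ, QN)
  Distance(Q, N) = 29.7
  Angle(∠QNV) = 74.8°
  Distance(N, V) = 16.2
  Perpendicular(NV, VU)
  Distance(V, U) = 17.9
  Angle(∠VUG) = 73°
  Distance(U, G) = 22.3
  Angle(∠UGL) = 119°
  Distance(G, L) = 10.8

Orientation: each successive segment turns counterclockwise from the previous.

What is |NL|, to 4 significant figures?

7.416

∠VUG = 73.0° gives UG at -31.30° from the x-axis; with |UG| = 22.3, G = (33.50, -22.22). ∠UGL = 119.0° gives GL at 29.70° from the x-axis; with |GL| = 10.8, L = (42.88, -16.87). Then |NL| = |L − N| = 7.416.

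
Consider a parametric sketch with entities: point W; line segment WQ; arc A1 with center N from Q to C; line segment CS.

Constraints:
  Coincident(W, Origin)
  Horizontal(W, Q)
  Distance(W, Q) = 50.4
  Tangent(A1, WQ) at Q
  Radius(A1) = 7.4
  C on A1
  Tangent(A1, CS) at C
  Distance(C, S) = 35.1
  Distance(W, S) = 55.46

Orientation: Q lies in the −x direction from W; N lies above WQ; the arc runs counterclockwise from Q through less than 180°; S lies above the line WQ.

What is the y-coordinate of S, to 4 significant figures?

40.87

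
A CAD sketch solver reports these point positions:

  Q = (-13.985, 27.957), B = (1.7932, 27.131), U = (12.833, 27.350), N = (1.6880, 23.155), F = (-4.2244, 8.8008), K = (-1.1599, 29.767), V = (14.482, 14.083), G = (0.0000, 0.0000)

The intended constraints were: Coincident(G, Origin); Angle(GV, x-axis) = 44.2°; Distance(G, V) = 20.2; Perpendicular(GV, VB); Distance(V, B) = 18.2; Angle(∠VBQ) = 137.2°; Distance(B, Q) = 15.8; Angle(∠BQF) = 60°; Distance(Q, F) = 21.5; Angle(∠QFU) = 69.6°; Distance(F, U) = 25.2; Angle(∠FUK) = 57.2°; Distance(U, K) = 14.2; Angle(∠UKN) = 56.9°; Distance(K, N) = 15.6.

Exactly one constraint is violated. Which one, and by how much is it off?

Distance(K, N) = 15.6 — off by 8.40.

G = (0.00, 0.00) ✓; GV at 44.20° ✓; |GV| = 20.20 ✓; ∠(GV, VB) = 90.00° ✓; |VB| = 18.20 ✓; ∠VBQ = 137.2° ✓; |BQ| = 15.80 ✓; ∠BQF = 60.00° ✓; |QF| = 21.50 ✓; ∠QFU = 69.60° ✓; |FU| = 25.20 ✓; ∠FUK = 57.20° ✓; |UK| = 14.20 ✓; ∠UKN = 56.90° ✓; |KN| = 7.199 ✗.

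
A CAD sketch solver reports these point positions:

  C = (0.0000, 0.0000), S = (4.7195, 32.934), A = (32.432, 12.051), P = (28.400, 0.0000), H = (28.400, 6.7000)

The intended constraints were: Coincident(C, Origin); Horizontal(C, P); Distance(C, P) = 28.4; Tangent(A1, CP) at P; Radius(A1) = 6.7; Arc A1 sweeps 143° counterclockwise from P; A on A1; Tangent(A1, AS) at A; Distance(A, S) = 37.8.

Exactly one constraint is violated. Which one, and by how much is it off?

Distance(A, S) = 37.8 — off by 3.10.

C = (0.00, 0.00) ✓; C.y = 0.00, P.y = 0.00 ✓; |CP| = 28.40 ✓; ∠(HP, PC) = 90.00° ✓; |HP| = 6.700 ✓; bearing(H→A) − bearing(H→P) = 143.0° ✓; |HA| = 6.700 ✓; ∠(HA, AS) = 90.00° ✓; |AS| = 34.70 ✗.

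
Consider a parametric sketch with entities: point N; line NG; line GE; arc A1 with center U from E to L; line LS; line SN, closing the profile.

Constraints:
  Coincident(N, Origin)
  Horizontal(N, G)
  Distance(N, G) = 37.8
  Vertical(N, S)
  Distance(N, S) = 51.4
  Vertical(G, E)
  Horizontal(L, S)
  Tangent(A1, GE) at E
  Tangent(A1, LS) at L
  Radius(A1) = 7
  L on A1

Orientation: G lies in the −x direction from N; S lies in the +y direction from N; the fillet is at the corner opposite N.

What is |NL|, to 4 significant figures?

59.92

The virtual corner opposite N is at (-37.80, 51.40). Since A1 is tangent to GE there, UE ⟂ GE and since A1 is tangent to LS there, UL ⟂ LS, with radius 7.0, so the center U sits 7.0 in from both sides at U = (-30.80, 44.40). That places the tangent points at E = (-37.80, 44.40) on GE and L = (-30.80, 51.40) on LS. Then |NL| = |L − N| = 59.92.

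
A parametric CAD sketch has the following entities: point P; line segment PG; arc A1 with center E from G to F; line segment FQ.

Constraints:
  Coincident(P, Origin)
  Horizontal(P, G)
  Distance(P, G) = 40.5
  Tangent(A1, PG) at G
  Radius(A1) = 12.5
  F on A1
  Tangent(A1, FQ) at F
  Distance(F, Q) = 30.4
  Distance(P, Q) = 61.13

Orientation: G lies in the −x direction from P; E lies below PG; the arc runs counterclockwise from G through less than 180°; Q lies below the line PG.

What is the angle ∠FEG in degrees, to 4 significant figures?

111.5°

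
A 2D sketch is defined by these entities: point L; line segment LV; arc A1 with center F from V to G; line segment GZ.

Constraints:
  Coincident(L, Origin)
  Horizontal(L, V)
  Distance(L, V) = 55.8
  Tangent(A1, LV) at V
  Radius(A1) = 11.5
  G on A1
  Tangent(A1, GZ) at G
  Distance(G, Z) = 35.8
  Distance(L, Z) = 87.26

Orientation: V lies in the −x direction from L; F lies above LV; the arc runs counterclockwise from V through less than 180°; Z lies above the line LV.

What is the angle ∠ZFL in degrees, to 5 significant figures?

133.60°

Checks: |FG| = 11.50 ✓; ∠(FG, GZ) = 90.00° ✓; |GZ| = 35.80 ✓; |LZ| = 87.26 ✓.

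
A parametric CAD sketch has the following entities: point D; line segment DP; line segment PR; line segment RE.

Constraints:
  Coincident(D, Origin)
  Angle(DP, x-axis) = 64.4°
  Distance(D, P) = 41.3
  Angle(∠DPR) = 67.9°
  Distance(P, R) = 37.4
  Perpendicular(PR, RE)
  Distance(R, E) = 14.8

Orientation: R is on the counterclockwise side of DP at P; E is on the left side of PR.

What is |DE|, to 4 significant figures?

32.07

∠DPR = 67.9°, so PR runs at 64.4° + (180° − 67.9°) = 176.5° from the x-axis; with |PR| = 37.4, R = P + 37.4·(cos 176.5°, sin 176.5°) = (-19.49, 39.53). PR ⟂ RE; with |RE| = 14.8 on the left of PR, E = R + 14.8·(-0.06105, -0.9981) = (-20.39, 24.76). Then |DE| = |E − D| = 32.07.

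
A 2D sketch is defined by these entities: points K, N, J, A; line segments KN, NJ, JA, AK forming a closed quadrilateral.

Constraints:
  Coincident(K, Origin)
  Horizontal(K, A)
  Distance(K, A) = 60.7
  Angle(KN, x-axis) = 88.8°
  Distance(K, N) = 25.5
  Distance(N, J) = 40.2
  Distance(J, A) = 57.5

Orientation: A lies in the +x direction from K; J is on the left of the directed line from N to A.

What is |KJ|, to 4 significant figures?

59.60

Checks: |NJ| = 40.20 ✓; |JA| = 57.50 ✓.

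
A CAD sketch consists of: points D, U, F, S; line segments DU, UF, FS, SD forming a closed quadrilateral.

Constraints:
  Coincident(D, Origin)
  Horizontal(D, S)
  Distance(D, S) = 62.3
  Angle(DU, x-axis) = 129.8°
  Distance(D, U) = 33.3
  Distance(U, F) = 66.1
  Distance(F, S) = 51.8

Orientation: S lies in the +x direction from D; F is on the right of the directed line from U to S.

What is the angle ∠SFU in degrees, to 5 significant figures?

94.973°

D is at the origin; D and S share the same y with |DS| = 62.3 and S in +x, so S = (62.3, 0). DU runs at 129.8° with |DU| = 33.3, so U = (-21.316, 25.584). F is determined by |UF| = 66.1 and |FS| = 51.8 together: it lies at the intersection of circle(U, 66.1) and circle(S, 51.8). With |US| = 87.442, the foot of the radical line on US is 53.362 from U and the perpendicular offset is √(66.1² − 53.362²) = 39.010. Taking the right-of-US solution: F = (18.297, -27.331).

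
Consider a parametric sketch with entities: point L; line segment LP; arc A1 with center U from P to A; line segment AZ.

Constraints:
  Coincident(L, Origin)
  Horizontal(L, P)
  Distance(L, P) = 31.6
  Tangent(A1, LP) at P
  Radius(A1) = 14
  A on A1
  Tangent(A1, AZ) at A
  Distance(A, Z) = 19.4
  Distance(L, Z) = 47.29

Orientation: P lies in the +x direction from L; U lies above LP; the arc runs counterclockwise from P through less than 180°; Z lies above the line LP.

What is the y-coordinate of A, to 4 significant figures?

23.59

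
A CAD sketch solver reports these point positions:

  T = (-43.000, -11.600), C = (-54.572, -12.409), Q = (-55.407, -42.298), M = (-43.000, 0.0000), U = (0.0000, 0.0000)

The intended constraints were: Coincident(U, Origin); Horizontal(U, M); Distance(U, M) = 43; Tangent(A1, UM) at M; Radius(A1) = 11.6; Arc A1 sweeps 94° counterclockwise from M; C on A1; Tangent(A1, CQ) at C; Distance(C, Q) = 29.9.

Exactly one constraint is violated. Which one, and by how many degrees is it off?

Tangent(A1, CQ) at C — off by 5.60°.

U = (0.00, 0.00) ✓; U.y = 0.00, M.y = 0.00 ✓; |UM| = 43.00 ✓; ∠(TM, MU) = 90.00° ✓; |TM| = 11.60 ✓; bearing(T→C) − bearing(T→M) = 94.00° ✓; |TC| = 11.60 ✓; ∠(TC, CQ) = 95.60° ✗; |CQ| = 29.90 ✓.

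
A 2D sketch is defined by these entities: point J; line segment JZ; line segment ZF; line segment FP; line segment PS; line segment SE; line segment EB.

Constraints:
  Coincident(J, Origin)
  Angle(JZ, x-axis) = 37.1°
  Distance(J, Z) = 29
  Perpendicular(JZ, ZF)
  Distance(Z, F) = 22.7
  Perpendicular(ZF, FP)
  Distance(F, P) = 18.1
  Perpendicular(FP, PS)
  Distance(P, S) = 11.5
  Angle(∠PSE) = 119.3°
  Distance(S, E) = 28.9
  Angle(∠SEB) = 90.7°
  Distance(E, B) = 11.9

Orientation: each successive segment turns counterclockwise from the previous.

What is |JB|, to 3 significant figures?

42.7

J is at the origin; JZ runs at 37.1° with length 29.0, so Z = (23.1, 17.5). The perpendicularity gives ZF at right angles to JZ, so ZF runs at 127°; with |ZF| = 22.7, F = (9.44, 35.6). The perpendicularity gives FP at right angles to ZF, so FP runs at -143°; with |FP| = 18.1, P = (-5.00, 24.7). The perpendicularity gives PS at right angles to FP, so PS runs at -52.9°; with |PS| = 11.5, S = (1.94, 15.5). ∠PSE = 119.3° gives SE at 7.80° from the x-axis; with |SE| = 28.9, E = (30.6, 19.4). ∠SEB = 90.7° gives EB at 97.1° from the x-axis; with |EB| = 11.9, B = (29.1, 31.2). Then |JB| = |B − J| = 42.7.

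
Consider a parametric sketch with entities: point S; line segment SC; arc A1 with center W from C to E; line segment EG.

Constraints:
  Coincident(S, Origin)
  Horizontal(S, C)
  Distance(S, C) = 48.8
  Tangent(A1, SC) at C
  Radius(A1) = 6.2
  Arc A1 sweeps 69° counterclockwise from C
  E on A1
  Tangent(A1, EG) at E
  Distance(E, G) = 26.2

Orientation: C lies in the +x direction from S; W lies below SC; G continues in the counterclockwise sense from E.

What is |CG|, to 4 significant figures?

32.23

S is at the origin; S and C share the same y with |SC| = 48.8 and C on the +x side, so C = (48.80, 0.000). Since A1 is tangent to SC there, WC ⟂ SC, so W = C + (0, -6.2) = (48.80, -6.200). On A1, C sits at bearing 90° from W; a 69° counterclockwise sweep puts E at bearing 159°, so E = W + 6.2·(cos 159°, sin 159°) = (43.01, -3.978). The tangent condition forces WE to be normal to EG, so EG runs along (−sin 159°, cos 159°); with |EG| = 26.2, G = (33.62, -28.44). Then |CG| = |G − C| = 32.23.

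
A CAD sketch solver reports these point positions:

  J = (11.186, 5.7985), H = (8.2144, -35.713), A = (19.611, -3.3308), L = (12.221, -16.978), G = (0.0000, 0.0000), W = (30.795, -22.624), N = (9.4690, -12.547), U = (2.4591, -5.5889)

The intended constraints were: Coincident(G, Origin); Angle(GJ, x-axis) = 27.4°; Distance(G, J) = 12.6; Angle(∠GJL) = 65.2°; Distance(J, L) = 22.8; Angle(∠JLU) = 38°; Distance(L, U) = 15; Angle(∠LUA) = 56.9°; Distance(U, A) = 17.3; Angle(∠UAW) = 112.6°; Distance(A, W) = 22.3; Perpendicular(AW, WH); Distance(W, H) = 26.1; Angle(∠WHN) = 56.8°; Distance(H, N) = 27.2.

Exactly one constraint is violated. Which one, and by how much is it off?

Distance(H, N) = 27.2 — off by 4.00.

G = (0.00, 0.00) ✓; GJ at 27.40° ✓; |GJ| = 12.60 ✓; ∠GJL = 65.20° ✓; |JL| = 22.80 ✓; ∠JLU = 38.00° ✓; |LU| = 15.00 ✓; ∠LUA = 56.90° ✓; |UA| = 17.30 ✓; ∠UAW = 112.6° ✓; |AW| = 22.30 ✓; ∠(AW, WH) = 90.00° ✓; |WH| = 26.10 ✓; ∠WHN = 56.80° ✓; |HN| = 23.20 ✗.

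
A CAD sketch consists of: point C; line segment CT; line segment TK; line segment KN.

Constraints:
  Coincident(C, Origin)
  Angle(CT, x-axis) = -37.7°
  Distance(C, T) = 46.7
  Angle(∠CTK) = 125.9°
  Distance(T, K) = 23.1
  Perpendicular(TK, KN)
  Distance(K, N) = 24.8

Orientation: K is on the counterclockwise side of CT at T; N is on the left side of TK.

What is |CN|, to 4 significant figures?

52.14

C is at the origin; CT runs at -37.7° with length 46.7, so T = 46.7·(cos -37.7°, sin -37.7°) = (36.95, -28.56). ∠CTK = 125.9°, so TK runs at -37.7° + (180° − 125.9°) = 16.40° from the x-axis; with |TK| = 23.1, K = T + 23.1·(cos 16.40°, sin 16.40°) = (59.11, -22.04). TK ⟂ KN; with |KN| = 24.8 on the left of TK, N = K + 24.8·(-0.2823, 0.9593) = (52.11, 1.755). Then |CN| = |N − C| = 52.14.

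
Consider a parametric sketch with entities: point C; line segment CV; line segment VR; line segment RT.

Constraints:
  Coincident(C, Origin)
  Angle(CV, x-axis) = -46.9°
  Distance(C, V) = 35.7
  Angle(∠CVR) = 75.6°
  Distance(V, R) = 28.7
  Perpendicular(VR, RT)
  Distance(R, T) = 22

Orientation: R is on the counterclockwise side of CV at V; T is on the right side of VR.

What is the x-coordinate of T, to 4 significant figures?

58.37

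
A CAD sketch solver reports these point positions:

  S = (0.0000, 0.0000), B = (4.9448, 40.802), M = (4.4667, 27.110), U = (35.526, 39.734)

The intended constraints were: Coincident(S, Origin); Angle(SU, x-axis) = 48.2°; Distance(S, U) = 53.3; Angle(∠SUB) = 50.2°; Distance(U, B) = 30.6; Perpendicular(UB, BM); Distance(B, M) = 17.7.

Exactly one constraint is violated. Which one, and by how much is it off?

Distance(B, M) = 17.7 — off by 4.00.

S = (0.00, 0.00) ✓; SU at 48.20° ✓; |SU| = 53.30 ✓; ∠SUB = 50.20° ✓; |UB| = 30.60 ✓; ∠(UB, BM) = 90.00° ✓; |BM| = 13.70 ✗.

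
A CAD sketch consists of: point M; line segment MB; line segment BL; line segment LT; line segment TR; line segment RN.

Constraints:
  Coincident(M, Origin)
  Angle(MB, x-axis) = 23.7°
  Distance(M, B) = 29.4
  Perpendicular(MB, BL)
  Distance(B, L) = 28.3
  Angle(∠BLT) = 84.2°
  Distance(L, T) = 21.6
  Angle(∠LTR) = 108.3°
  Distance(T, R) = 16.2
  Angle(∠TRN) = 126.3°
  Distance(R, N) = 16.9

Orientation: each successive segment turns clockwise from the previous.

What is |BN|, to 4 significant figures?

14.07

∠LTR = 108.3° gives TR at 126.2° from the x-axis; with |TR| = 16.2, R = (8.173, -7.662). ∠TRN = 126.3° gives RN at 72.50° from the x-axis; with |RN| = 16.9, N = (13.26, 8.456). Then |BN| = |N − B| = 14.07.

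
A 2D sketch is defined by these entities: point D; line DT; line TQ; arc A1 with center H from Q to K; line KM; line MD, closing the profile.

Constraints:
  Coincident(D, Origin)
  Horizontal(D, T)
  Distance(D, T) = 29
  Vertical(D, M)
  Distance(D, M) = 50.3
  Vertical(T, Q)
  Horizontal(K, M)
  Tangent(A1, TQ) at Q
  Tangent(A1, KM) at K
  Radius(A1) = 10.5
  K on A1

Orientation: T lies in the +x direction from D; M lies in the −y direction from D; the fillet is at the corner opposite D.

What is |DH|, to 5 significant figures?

43.890

D and M share the same x with |DM| = 50.3 and M on the −y side, so M = (0.0000, -50.300). The virtual corner opposite D is at (29.000, -50.300). Since A1 is tangent to TQ there, HQ ⟂ TQ and the tangent condition forces HK to be normal to KM, with radius 10.5, so the center H sits 10.5 in from both sides at H = (18.500, -39.800). Then |DH| = |H − D| = 43.890.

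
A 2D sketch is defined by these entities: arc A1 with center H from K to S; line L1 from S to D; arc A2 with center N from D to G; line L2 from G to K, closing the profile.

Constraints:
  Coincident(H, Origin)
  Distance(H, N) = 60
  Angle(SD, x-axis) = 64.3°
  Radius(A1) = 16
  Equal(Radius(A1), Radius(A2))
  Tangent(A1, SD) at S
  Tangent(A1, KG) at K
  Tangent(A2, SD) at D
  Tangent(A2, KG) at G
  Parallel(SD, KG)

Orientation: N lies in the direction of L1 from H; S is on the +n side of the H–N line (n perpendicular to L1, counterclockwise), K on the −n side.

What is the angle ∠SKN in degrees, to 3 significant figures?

75.1°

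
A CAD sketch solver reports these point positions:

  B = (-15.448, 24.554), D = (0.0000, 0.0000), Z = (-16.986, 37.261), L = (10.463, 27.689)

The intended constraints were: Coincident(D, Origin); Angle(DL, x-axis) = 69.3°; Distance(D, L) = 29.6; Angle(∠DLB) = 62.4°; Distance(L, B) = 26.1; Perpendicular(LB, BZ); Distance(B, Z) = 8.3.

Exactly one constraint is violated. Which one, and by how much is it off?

Distance(B, Z) = 8.3 — off by 4.50.

D = (0.00, 0.00) ✓; DL at 69.30° ✓; |DL| = 29.60 ✓; ∠DLB = 62.40° ✓; |LB| = 26.10 ✓; ∠(LB, BZ) = 90.00° ✓; |BZ| = 12.80 ✗.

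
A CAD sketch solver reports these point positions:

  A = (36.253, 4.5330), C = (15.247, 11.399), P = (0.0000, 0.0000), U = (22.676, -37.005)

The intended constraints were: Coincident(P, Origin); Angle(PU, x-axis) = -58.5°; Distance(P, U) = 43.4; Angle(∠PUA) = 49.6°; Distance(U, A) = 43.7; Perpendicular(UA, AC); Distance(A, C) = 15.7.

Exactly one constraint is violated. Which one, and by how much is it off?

Distance(A, C) = 15.7 — off by 6.40.

P = (0.00, 0.00) ✓; PU at -58.50° ✓; |PU| = 43.40 ✓; ∠PUA = 49.60° ✓; |UA| = 43.70 ✓; ∠(UA, AC) = 90.00° ✓; |AC| = 22.10 ✗.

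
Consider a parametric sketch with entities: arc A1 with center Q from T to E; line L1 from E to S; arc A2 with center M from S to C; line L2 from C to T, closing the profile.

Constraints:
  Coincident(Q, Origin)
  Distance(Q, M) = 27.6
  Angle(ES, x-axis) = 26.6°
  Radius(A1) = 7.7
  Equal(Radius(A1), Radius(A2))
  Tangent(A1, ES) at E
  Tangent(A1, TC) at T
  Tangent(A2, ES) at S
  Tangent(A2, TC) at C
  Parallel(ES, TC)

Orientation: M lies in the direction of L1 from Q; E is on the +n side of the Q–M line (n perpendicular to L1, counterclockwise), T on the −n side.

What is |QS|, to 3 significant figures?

28.7

Tangency of A1 to both parallel lines with radius 7.7 puts E and T at Q ± 7.7·n: E = (-3.45, 6.88), T = (3.45, -6.88). Equal radii place S and C the same way about M: S = M + 7.7·n = (21.2, 19.2), C = M − 7.7·n = (28.1, 5.47). Then |QS| = |S − Q| = 28.7.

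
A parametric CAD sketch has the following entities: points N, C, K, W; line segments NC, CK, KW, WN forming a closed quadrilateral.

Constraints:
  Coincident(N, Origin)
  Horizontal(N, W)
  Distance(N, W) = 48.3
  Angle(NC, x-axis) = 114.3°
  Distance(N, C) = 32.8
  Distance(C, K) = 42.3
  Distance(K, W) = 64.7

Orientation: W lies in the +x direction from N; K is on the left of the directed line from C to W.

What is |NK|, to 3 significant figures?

60.4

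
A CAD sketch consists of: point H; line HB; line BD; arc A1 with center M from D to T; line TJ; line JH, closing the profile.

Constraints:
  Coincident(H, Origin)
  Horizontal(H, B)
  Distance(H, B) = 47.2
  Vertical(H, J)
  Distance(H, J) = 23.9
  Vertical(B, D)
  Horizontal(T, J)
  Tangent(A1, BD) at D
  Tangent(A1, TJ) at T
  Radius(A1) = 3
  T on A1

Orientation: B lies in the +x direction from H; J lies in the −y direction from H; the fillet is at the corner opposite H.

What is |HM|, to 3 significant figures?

48.9

H is at the origin; HB is horizontal with |HB| = 47.2 and B on the +x side, so B = (47.2, 0.00). HJ is vertical with |HJ| = 23.9 and J on the −y side, so J = (0.00, -23.9). The virtual corner opposite H is at (47.2, -23.9). The tangent condition forces MD to be normal to BD and tangency of A1 to TJ means the radius MT is perpendicular to TJ, with radius 3.0, so the center M sits 3.0 in from both sides at M = (44.2, -20.9). Then |HM| = |M − H| = 48.9.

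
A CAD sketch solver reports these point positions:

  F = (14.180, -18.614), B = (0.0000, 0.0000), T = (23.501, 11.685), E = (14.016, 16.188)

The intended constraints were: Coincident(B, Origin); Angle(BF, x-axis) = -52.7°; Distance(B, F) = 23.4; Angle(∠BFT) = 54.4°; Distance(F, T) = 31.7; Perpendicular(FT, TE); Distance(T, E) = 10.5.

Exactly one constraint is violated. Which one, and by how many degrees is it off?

Perpendicular(FT, TE) — off by 8.30°.

B = (0.00, 0.00) ✓; BF at -52.70° ✓; |BF| = 23.40 ✓; ∠BFT = 54.40° ✓; |FT| = 31.70 ✓; ∠(FT, TE) = 81.70° ✗; |TE| = 10.50 ✓.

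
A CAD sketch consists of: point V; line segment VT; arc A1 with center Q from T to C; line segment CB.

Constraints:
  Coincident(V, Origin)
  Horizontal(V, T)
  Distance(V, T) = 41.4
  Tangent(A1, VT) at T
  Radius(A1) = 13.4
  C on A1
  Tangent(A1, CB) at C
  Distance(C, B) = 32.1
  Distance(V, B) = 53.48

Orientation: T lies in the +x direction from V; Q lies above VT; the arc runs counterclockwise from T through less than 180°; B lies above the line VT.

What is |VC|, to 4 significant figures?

55.76

Checks: V = (0.00, 0.00) ✓; |QC| = 13.40 ✓; ∠(QC, CB) = 90.00° ✓; |CB| = 32.10 ✓; |VB| = 53.48 ✓.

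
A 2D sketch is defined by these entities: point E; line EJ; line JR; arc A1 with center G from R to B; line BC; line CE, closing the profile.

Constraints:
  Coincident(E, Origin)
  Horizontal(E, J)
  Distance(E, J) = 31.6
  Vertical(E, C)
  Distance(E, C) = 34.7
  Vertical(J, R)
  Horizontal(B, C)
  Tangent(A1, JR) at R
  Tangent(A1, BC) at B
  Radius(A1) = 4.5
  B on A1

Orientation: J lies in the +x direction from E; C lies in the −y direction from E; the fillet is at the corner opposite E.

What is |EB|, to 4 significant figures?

44.03

E is at the origin; EJ is horizontal with |EJ| = 31.6 and J on the +x side, so J = (31.60, 0.000). EC is vertical with |EC| = 34.7 and C on the −y side, so C = (0.000, -34.70). The virtual corner opposite E is at (31.60, -34.70). A1 meets JR tangentially, so GR is at right angles to JR and tangency of A1 to BC means the radius GB is perpendicular to BC, with radius 4.5, so the center G sits 4.5 in from both sides at G = (27.10, -30.20). That places the tangent points at R = (31.60, -30.20) on JR and B = (27.10, -34.70) on BC. Then |EB| = |B − E| = 44.03.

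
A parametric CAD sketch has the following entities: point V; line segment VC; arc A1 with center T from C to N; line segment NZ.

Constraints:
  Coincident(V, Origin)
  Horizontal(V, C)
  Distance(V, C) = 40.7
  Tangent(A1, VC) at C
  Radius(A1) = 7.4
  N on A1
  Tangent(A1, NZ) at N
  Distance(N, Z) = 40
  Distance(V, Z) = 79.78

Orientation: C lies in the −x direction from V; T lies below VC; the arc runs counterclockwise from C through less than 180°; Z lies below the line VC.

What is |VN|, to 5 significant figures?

46.244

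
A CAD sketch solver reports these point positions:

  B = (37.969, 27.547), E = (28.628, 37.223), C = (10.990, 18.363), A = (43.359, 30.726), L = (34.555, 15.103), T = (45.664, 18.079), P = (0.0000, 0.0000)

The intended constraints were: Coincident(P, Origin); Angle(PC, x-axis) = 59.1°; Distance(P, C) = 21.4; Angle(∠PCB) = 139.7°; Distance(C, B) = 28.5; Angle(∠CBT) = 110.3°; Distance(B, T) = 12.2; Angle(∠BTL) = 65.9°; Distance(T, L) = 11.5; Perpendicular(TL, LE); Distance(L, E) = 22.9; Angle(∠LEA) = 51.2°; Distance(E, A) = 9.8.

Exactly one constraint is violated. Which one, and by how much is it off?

Distance(E, A) = 9.8 — off by 6.30.

P = (0.00, 0.00) ✓; PC at 59.10° ✓; |PC| = 21.40 ✓; ∠PCB = 139.7° ✓; |CB| = 28.50 ✓; ∠CBT = 110.3° ✓; |BT| = 12.20 ✓; ∠BTL = 65.89° ✓; |TL| = 11.50 ✓; ∠(TL, LE) = 90.00° ✓; |LE| = 22.90 ✓; ∠LEA = 51.20° ✓; |EA| = 16.10 ✗.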